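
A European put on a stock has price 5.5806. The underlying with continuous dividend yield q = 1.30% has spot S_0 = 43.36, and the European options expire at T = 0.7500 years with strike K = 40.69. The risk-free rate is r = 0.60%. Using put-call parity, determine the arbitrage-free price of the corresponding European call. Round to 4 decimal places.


Answer: Call price = 8.0126

Derivation:
Put-call parity: C - P = S_0 * exp(-qT) - K * exp(-rT).
S_0 * exp(-qT) = 43.3600 * 0.99029738 = 42.93929427
K * exp(-rT) = 40.6900 * 0.99551011 = 40.50730637
C = P + S*exp(-qT) - K*exp(-rT)
C = 5.5806 + 42.93929427 - 40.50730637 = 8.0126


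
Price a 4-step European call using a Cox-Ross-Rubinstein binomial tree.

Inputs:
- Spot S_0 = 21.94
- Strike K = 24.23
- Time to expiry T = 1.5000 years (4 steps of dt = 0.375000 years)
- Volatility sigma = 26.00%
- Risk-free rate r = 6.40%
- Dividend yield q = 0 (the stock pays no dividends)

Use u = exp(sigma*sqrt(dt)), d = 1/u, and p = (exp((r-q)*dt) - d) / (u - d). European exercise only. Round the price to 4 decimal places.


Answer: Price = V(0,0) = 2.8384

Derivation:
dt = T/N = 0.375000
u = exp(sigma*sqrt(dt)) = 1.172592; d = 1/u = 0.852811
p = (exp((r-q)*dt) - d) / (u - d) = 0.536239
Discount per step: exp(-r*dt) = 0.976286
Stock lattice S(k, i) with i counting down-moves:
  k=0: S(0,0) = 21.9400
  k=1: S(1,0) = 25.7267; S(1,1) = 18.7107
  k=2: S(2,0) = 30.1669; S(2,1) = 21.9400; S(2,2) = 15.9567
  k=3: S(3,0) = 35.3735; S(3,1) = 25.7267; S(3,2) = 18.7107; S(3,3) = 13.6080
  k=4: S(4,0) = 41.4786; S(4,1) = 30.1669; S(4,2) = 21.9400; S(4,3) = 15.9567; S(4,4) = 11.6051
Terminal payoffs V(N, i) = max(S_T - K, 0):
  V(4,0) = 17.248648; V(4,1) = 5.936895; V(4,2) = 0.000000; V(4,3) = 0.000000; V(4,4) = 0.000000
Backward induction: V(k, i) = exp(-r*dt) * [p * V(k+1, i) + (1-p) * V(k+1, i+1)].
  V(3,0) = exp(-r*dt) * [p*17.248648 + (1-p)*5.936895] = 11.718062
  V(3,1) = exp(-r*dt) * [p*5.936895 + (1-p)*0.000000] = 3.108098
  V(3,2) = exp(-r*dt) * [p*0.000000 + (1-p)*0.000000] = 0.000000
  V(3,3) = exp(-r*dt) * [p*0.000000 + (1-p)*0.000000] = 0.000000
  V(2,0) = exp(-r*dt) * [p*11.718062 + (1-p)*3.108098] = 7.541901
  V(2,1) = exp(-r*dt) * [p*3.108098 + (1-p)*0.000000] = 1.627159
  V(2,2) = exp(-r*dt) * [p*0.000000 + (1-p)*0.000000] = 0.000000
  V(1,0) = exp(-r*dt) * [p*7.541901 + (1-p)*1.627159] = 4.685072
  V(1,1) = exp(-r*dt) * [p*1.627159 + (1-p)*0.000000] = 0.851854
  V(0,0) = exp(-r*dt) * [p*4.685072 + (1-p)*0.851854] = 2.838428


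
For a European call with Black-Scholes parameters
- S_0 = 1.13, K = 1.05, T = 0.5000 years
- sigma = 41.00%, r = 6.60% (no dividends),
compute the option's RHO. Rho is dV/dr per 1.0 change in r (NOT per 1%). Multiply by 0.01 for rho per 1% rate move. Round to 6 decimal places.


d1 = 0.5120573034; d2 = 0.2221435231
phi(d1) = 0.3499237959; exp(-qT) = 1.0000000000; exp(-rT) = 0.9675385596
N(d2) = 0.5878989212
Rho = K*T*exp(-rT)*N(d2) = 1.0500 * 0.5000 * 0.9675385596 * 0.5878989212 = 0.298628

Answer: Rho = 0.298628


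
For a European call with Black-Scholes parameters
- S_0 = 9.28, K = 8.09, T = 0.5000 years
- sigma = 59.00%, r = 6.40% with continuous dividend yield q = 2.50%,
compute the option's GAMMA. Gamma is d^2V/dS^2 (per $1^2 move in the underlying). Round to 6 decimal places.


Answer: Gamma = 0.085796

Derivation:
d1 = 0.5842806931; d2 = 0.1670876922
phi(d1) = 0.3363407495; exp(-qT) = 0.9875778005; exp(-rT) = 0.9685065821
Gamma = exp(-qT) * phi(d1) / (S * sigma * sqrt(T)) = 0.9875778005 * 0.3363407495 / (9.2800 * 0.5900 * 0.7071067812) = 0.085796


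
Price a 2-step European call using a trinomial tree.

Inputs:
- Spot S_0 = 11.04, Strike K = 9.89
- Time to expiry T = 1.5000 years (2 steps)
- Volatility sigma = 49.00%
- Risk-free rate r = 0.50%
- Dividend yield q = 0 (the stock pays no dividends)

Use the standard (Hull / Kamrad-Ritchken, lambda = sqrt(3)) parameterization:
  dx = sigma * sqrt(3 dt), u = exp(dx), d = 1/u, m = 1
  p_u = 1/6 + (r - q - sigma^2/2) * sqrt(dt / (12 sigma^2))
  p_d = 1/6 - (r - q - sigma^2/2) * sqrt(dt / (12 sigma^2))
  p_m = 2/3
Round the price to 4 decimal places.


dt = T/N = 0.750000; dx = sigma*sqrt(3*dt) = 0.735000
u = exp(dx) = 2.085482; d = 1/u = 0.479505
p_u = 0.107968, p_m = 0.666667, p_d = 0.225366
Discount per step: exp(-r*dt) = 0.996257
Stock lattice S(k, j) with j the centered position index:
  k=0: S(0,+0) = 11.0400
  k=1: S(1,-1) = 5.2937; S(1,+0) = 11.0400; S(1,+1) = 23.0237
  k=2: S(2,-2) = 2.5384; S(2,-1) = 5.2937; S(2,+0) = 11.0400; S(2,+1) = 23.0237; S(2,+2) = 48.0156
Terminal payoffs V(N, j) = max(S_T - K, 0):
  V(2,-2) = 0.000000; V(2,-1) = 0.000000; V(2,+0) = 1.150000; V(2,+1) = 13.133721; V(2,+2) = 38.125556
Backward induction: V(k, j) = exp(-r*dt) * [p_u * V(k+1, j+1) + p_m * V(k+1, j) + p_d * V(k+1, j-1)]
  V(1,-1) = exp(-r*dt) * [p_u*1.150000 + p_m*0.000000 + p_d*0.000000] = 0.123698
  V(1,+0) = exp(-r*dt) * [p_u*13.133721 + p_m*1.150000 + p_d*0.000000] = 2.176507
  V(1,+1) = exp(-r*dt) * [p_u*38.125556 + p_m*13.133721 + p_d*1.150000] = 13.082163
  V(0,+0) = exp(-r*dt) * [p_u*13.082163 + p_m*2.176507 + p_d*0.123698] = 2.880511

Answer: Price = V(0,0) = 2.8805


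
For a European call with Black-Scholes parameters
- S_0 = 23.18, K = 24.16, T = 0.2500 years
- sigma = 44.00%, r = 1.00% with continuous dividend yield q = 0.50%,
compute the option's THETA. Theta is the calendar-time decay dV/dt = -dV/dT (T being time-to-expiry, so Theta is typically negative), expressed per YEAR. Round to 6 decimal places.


Answer: Theta = -4.091370

Derivation:
d1 = -0.0725387962; d2 = -0.2925387962
phi(d1) = 0.3978940673; exp(-qT) = 0.9987507809; exp(-rT) = 0.9975031224
Theta = -S*exp(-qT)*phi(d1)*sigma/(2*sqrt(T)) - r*K*exp(-rT)*N(d2) + q*S*exp(-qT)*N(d1)
N(d1) = 0.4710865660; N(d2) = 0.3849373507; sqrt(T) = 0.5000000000
Term 1 = -23.1800 * 0.9987507809 * 0.3978940673 * 0.4400 / (2 * 0.5000000000) = -4.0531315888
Term 2 = -0.0100 * 24.1600 * 0.9975031224 * 0.3849373507 = -0.0927686522
Term 3 = 0.0050 * 23.1800 * 0.9987507809 * 0.4710865660 = 0.0545307270
Theta = -4.0531315888 + (-0.0927686522) + (0.0545307270) = -4.091370


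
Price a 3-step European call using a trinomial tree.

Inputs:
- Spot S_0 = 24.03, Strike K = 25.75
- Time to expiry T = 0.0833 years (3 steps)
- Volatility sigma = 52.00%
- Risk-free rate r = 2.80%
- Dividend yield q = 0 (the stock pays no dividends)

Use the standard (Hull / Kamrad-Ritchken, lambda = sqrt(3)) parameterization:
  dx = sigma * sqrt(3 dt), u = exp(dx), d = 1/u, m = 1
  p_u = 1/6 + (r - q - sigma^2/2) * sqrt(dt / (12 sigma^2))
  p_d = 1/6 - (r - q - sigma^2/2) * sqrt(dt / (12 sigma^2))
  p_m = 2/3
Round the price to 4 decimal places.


dt = T/N = 0.027767; dx = sigma*sqrt(3*dt) = 0.150081
u = exp(dx) = 1.161928; d = 1/u = 0.860638
p_u = 0.156750, p_m = 0.666667, p_d = 0.176583
Discount per step: exp(-r*dt) = 0.999223
Stock lattice S(k, j) with j the centered position index:
  k=0: S(0,+0) = 24.0300
  k=1: S(1,-1) = 20.6811; S(1,+0) = 24.0300; S(1,+1) = 27.9211
  k=2: S(2,-2) = 17.7990; S(2,-1) = 20.6811; S(2,+0) = 24.0300; S(2,+1) = 27.9211; S(2,+2) = 32.4424
  k=3: S(3,-3) = 15.3185; S(3,-2) = 17.7990; S(3,-1) = 20.6811; S(3,+0) = 24.0300; S(3,+1) = 27.9211; S(3,+2) = 32.4424; S(3,+3) = 37.6957
Terminal payoffs V(N, j) = max(S_T - K, 0):
  V(3,-3) = 0.000000; V(3,-2) = 0.000000; V(3,-1) = 0.000000; V(3,+0) = 0.000000; V(3,+1) = 2.171140; V(3,+2) = 6.692365; V(3,+3) = 11.945706
Backward induction: V(k, j) = exp(-r*dt) * [p_u * V(k+1, j+1) + p_m * V(k+1, j) + p_d * V(k+1, j-1)]
  V(2,-2) = exp(-r*dt) * [p_u*0.000000 + p_m*0.000000 + p_d*0.000000] = 0.000000
  V(2,-1) = exp(-r*dt) * [p_u*0.000000 + p_m*0.000000 + p_d*0.000000] = 0.000000
  V(2,+0) = exp(-r*dt) * [p_u*2.171140 + p_m*0.000000 + p_d*0.000000] = 0.340062
  V(2,+1) = exp(-r*dt) * [p_u*6.692365 + p_m*2.171140 + p_d*0.000000] = 2.494515
  V(2,+2) = exp(-r*dt) * [p_u*11.945706 + p_m*6.692365 + p_d*2.171140] = 6.712233
  V(1,-1) = exp(-r*dt) * [p_u*0.340062 + p_m*0.000000 + p_d*0.000000] = 0.053263
  V(1,+0) = exp(-r*dt) * [p_u*2.494515 + p_m*0.340062 + p_d*0.000000] = 0.617243
  V(1,+1) = exp(-r*dt) * [p_u*6.712233 + p_m*2.494515 + p_d*0.340062] = 2.773045
  V(0,+0) = exp(-r*dt) * [p_u*2.773045 + p_m*0.617243 + p_d*0.053263] = 0.854911

Answer: Price = V(0,0) = 0.8549


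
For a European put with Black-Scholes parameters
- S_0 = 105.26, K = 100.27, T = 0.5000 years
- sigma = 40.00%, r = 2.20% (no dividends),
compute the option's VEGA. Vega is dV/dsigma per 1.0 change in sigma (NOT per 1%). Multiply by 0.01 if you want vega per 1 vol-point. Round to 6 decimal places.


d1 = 0.3520222654; d2 = 0.0691795529
phi(d1) = 0.3749740817; exp(-qT) = 1.0000000000; exp(-rT) = 0.9890602788
Vega = S * exp(-qT) * phi(d1) * sqrt(T) = 105.2600 * 1.0000000000 * 0.3749740817 * 0.7071067812 = 27.909343

Answer: Vega = 27.909343


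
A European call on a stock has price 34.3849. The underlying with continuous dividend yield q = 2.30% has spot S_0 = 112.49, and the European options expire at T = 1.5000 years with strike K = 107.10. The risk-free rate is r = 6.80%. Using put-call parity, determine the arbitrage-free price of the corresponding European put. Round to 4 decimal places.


Put-call parity: C - P = S_0 * exp(-qT) - K * exp(-rT).
S_0 * exp(-qT) = 112.4900 * 0.96608834 = 108.67527733
K * exp(-rT) = 107.1000 * 0.90302955 = 96.71446498
P = C - S*exp(-qT) + K*exp(-rT)
P = 34.3849 - 108.67527733 + 96.71446498 = 22.4241

Answer: Put price = 22.4241


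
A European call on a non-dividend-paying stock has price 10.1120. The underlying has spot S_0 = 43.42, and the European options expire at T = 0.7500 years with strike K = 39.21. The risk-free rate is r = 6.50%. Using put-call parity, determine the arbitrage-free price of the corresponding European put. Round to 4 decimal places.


Put-call parity: C - P = S_0 * exp(-qT) - K * exp(-rT).
S_0 * exp(-qT) = 43.4200 * 1.00000000 = 43.42000000
K * exp(-rT) = 39.2100 * 0.95241920 = 37.34435702
P = C - S*exp(-qT) + K*exp(-rT)
P = 10.1120 - 43.42000000 + 37.34435702 = 4.0364

Answer: Put price = 4.0364


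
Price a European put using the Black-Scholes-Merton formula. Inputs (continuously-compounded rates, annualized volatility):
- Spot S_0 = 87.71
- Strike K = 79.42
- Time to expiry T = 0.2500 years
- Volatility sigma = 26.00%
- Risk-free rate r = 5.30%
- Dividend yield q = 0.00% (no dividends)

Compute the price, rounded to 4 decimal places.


Answer: Price = 1.1509

Derivation:
d1 = (ln(S/K) + (r - q + 0.5*sigma^2) * T) / (sigma * sqrt(T)) = 0.93065917
d2 = d1 - sigma * sqrt(T) = 0.80065917
exp(-rT) = 0.98683739; exp(-qT) = 1.00000000
P = K * exp(-rT) * N(-d2) - S_0 * exp(-qT) * N(-d1)
N(-d1) = 0.17601495; N(-d2) = 0.21166449
P = 79.4200 * 0.98683739 * 0.21166449 - 87.7100 * 1.00000000 * 0.17601495 = 1.1509


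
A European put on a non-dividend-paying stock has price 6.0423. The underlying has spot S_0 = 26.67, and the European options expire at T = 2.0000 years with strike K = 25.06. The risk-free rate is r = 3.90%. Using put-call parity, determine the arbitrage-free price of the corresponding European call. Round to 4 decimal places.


Put-call parity: C - P = S_0 * exp(-qT) - K * exp(-rT).
S_0 * exp(-qT) = 26.6700 * 1.00000000 = 26.67000000
K * exp(-rT) = 25.0600 * 0.92496443 = 23.17960853
C = P + S*exp(-qT) - K*exp(-rT)
C = 6.0423 + 26.67000000 - 23.17960853 = 9.5327

Answer: Call price = 9.5327


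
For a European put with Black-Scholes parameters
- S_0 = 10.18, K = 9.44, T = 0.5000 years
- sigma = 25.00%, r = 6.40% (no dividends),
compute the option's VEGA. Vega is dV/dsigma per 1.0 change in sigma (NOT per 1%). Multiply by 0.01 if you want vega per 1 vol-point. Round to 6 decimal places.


Answer: Vega = 2.253487

Derivation:
d1 = 0.6963249922; d2 = 0.5195482969
phi(d1) = 0.3130561284; exp(-qT) = 1.0000000000; exp(-rT) = 0.9685065821
Vega = S * exp(-qT) * phi(d1) * sqrt(T) = 10.1800 * 1.0000000000 * 0.3130561284 * 0.7071067812 = 2.253487


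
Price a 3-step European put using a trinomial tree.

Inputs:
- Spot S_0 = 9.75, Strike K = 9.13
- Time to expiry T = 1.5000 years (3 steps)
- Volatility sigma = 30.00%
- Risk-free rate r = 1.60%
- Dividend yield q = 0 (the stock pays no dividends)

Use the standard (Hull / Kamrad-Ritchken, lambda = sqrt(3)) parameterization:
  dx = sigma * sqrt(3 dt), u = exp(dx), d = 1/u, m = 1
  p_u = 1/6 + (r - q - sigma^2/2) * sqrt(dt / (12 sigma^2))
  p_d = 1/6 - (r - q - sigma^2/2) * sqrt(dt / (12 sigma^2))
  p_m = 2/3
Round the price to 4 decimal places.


dt = T/N = 0.500000; dx = sigma*sqrt(3*dt) = 0.367423
u = exp(dx) = 1.444009; d = 1/u = 0.692516
p_u = 0.146935, p_m = 0.666667, p_d = 0.186399
Discount per step: exp(-r*dt) = 0.992032
Stock lattice S(k, j) with j the centered position index:
  k=0: S(0,+0) = 9.7500
  k=1: S(1,-1) = 6.7520; S(1,+0) = 9.7500; S(1,+1) = 14.0791
  k=2: S(2,-2) = 4.6759; S(2,-1) = 6.7520; S(2,+0) = 9.7500; S(2,+1) = 14.0791; S(2,+2) = 20.3303
  k=3: S(3,-3) = 3.2381; S(3,-2) = 4.6759; S(3,-1) = 6.7520; S(3,+0) = 9.7500; S(3,+1) = 14.0791; S(3,+2) = 20.3303; S(3,+3) = 29.3572
Terminal payoffs V(N, j) = max(K - S_T, 0):
  V(3,-3) = 5.891867; V(3,-2) = 4.454106; V(3,-1) = 2.377966; V(3,+0) = 0.000000; V(3,+1) = 0.000000; V(3,+2) = 0.000000; V(3,+3) = 0.000000
Backward induction: V(k, j) = exp(-r*dt) * [p_u * V(k+1, j+1) + p_m * V(k+1, j) + p_d * V(k+1, j-1)]
  V(2,-2) = exp(-r*dt) * [p_u*2.377966 + p_m*4.454106 + p_d*5.891867] = 4.381850
  V(2,-1) = exp(-r*dt) * [p_u*0.000000 + p_m*2.377966 + p_d*4.454106] = 2.396303
  V(2,+0) = exp(-r*dt) * [p_u*0.000000 + p_m*0.000000 + p_d*2.377966] = 0.439718
  V(2,+1) = exp(-r*dt) * [p_u*0.000000 + p_m*0.000000 + p_d*0.000000] = 0.000000
  V(2,+2) = exp(-r*dt) * [p_u*0.000000 + p_m*0.000000 + p_d*0.000000] = 0.000000
  V(1,-1) = exp(-r*dt) * [p_u*0.439718 + p_m*2.396303 + p_d*4.381850] = 2.459164
  V(1,+0) = exp(-r*dt) * [p_u*0.000000 + p_m*0.439718 + p_d*2.396303] = 0.733918
  V(1,+1) = exp(-r*dt) * [p_u*0.000000 + p_m*0.000000 + p_d*0.439718] = 0.081310
  V(0,+0) = exp(-r*dt) * [p_u*0.081310 + p_m*0.733918 + p_d*2.459164] = 0.951964

Answer: Price = V(0,0) = 0.9520


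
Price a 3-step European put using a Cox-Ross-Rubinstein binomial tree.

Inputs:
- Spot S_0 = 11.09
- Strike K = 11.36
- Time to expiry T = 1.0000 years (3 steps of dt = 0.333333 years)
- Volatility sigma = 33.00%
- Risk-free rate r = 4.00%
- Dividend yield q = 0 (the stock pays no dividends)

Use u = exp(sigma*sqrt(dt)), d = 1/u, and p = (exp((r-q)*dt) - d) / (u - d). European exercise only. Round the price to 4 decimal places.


Answer: Price = V(0,0) = 1.4689

Derivation:
dt = T/N = 0.333333
u = exp(sigma*sqrt(dt)) = 1.209885; d = 1/u = 0.826525
p = (exp((r-q)*dt) - d) / (u - d) = 0.487525
Discount per step: exp(-r*dt) = 0.986755
Stock lattice S(k, i) with i counting down-moves:
  k=0: S(0,0) = 11.0900
  k=1: S(1,0) = 13.4176; S(1,1) = 9.1662
  k=2: S(2,0) = 16.2338; S(2,1) = 11.0900; S(2,2) = 7.5761
  k=3: S(3,0) = 19.6410; S(3,1) = 13.4176; S(3,2) = 9.1662; S(3,3) = 6.2618
Terminal payoffs V(N, i) = max(K - S_T, 0):
  V(3,0) = 0.000000; V(3,1) = 0.000000; V(3,2) = 2.193842; V(3,3) = 5.098204
Backward induction: V(k, i) = exp(-r*dt) * [p * V(k+1, i) + (1-p) * V(k+1, i+1)].
  V(2,0) = exp(-r*dt) * [p*0.000000 + (1-p)*0.000000] = 0.000000
  V(2,1) = exp(-r*dt) * [p*0.000000 + (1-p)*2.193842] = 1.109398
  V(2,2) = exp(-r*dt) * [p*2.193842 + (1-p)*5.098204] = 3.633484
  V(1,0) = exp(-r*dt) * [p*0.000000 + (1-p)*1.109398] = 0.561008
  V(1,1) = exp(-r*dt) * [p*1.109398 + (1-p)*3.633484] = 2.371102
  V(0,0) = exp(-r*dt) * [p*0.561008 + (1-p)*2.371102] = 1.468919


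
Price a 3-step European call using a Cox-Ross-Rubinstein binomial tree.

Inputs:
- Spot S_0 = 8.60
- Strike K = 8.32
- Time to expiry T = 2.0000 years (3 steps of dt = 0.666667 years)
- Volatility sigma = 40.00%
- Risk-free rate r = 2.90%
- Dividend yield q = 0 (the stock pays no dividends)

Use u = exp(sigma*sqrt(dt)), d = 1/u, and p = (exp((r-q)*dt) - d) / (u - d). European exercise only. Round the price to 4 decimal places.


dt = T/N = 0.666667
u = exp(sigma*sqrt(dt)) = 1.386245; d = 1/u = 0.721373
p = (exp((r-q)*dt) - d) / (u - d) = 0.448430
Discount per step: exp(-r*dt) = 0.980852
Stock lattice S(k, i) with i counting down-moves:
  k=0: S(0,0) = 8.6000
  k=1: S(1,0) = 11.9217; S(1,1) = 6.2038
  k=2: S(2,0) = 16.5264; S(2,1) = 8.6000; S(2,2) = 4.4753
  k=3: S(3,0) = 22.9096; S(3,1) = 11.9217; S(3,2) = 6.2038; S(3,3) = 3.2283
Terminal payoffs V(N, i) = max(S_T - K, 0):
  V(3,0) = 14.589647; V(3,1) = 3.601707; V(3,2) = 0.000000; V(3,3) = 0.000000
Backward induction: V(k, i) = exp(-r*dt) * [p * V(k+1, i) + (1-p) * V(k+1, i+1)].
  V(2,0) = exp(-r*dt) * [p*14.589647 + (1-p)*3.601707] = 8.365714
  V(2,1) = exp(-r*dt) * [p*3.601707 + (1-p)*0.000000] = 1.584187
  V(2,2) = exp(-r*dt) * [p*0.000000 + (1-p)*0.000000] = 0.000000
  V(1,0) = exp(-r*dt) * [p*8.365714 + (1-p)*1.584187] = 4.536663
  V(1,1) = exp(-r*dt) * [p*1.584187 + (1-p)*0.000000] = 0.696794
  V(0,0) = exp(-r*dt) * [p*4.536663 + (1-p)*0.696794] = 2.372392

Answer: Price = V(0,0) = 2.3724


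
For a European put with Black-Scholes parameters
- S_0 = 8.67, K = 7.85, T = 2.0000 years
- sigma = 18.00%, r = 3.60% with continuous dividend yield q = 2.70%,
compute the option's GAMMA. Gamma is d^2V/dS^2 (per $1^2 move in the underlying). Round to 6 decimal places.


Answer: Gamma = 0.144045

Derivation:
d1 = 0.5882942175; d2 = 0.3337357763
phi(d1) = 0.3355502436; exp(-qT) = 0.9474321065; exp(-rT) = 0.9305308958
Gamma = exp(-qT) * phi(d1) / (S * sigma * sqrt(T)) = 0.9474321065 * 0.3355502436 / (8.6700 * 0.1800 * 1.4142135624) = 0.144045


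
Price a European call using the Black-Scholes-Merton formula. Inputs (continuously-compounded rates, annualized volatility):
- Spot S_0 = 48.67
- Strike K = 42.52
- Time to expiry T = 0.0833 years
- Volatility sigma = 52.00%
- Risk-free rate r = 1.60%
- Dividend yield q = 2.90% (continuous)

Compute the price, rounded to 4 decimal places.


Answer: Price = 6.7814

Derivation:
d1 = (ln(S/K) + (r - q + 0.5*sigma^2) * T) / (sigma * sqrt(T)) = 0.96792723
d2 = d1 - sigma * sqrt(T) = 0.81784619
exp(-rT) = 0.99866809; exp(-qT) = 0.99758722
C = S_0 * exp(-qT) * N(d1) - K * exp(-rT) * N(d2)
N(d1) = 0.83345964; N(d2) = 0.79327749
C = 48.6700 * 0.99758722 * 0.83345964 - 42.5200 * 0.99866809 * 0.79327749 = 6.7814


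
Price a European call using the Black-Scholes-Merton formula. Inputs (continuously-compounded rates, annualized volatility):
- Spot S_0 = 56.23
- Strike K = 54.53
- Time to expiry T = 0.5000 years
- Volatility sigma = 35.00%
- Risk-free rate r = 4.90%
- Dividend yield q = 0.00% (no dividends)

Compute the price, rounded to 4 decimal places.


Answer: Price = 7.0316

Derivation:
d1 = (ln(S/K) + (r - q + 0.5*sigma^2) * T) / (sigma * sqrt(T)) = 0.34678300
d2 = d1 - sigma * sqrt(T) = 0.09929562
exp(-rT) = 0.97579769; exp(-qT) = 1.00000000
C = S_0 * exp(-qT) * N(d1) - K * exp(-rT) * N(d2)
N(d1) = 0.63562282; N(d2) = 0.53954822
C = 56.2300 * 1.00000000 * 0.63562282 - 54.5300 * 0.97579769 * 0.53954822 = 7.0316


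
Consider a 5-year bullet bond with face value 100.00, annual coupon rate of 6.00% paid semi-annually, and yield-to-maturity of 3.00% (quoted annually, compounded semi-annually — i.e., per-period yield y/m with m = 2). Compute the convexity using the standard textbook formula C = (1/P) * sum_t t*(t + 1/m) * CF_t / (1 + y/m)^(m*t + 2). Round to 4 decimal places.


Answer: Convexity = 22.7141

Derivation:
Coupon per period c = face * coupon_rate / m = 3.000000
Periods per year m = 2; per-period yield y/m = 0.015000
Number of cashflows N = 10
Cashflows (t years, CF_t, discount factor 1/(1+y/m)^(m*t), PV):
  t = 0.5000: CF_t = 3.000000, DF = 0.985222, PV = 2.955665
  t = 1.0000: CF_t = 3.000000, DF = 0.970662, PV = 2.911985
  t = 1.5000: CF_t = 3.000000, DF = 0.956317, PV = 2.868951
  t = 2.0000: CF_t = 3.000000, DF = 0.942184, PV = 2.826553
  t = 2.5000: CF_t = 3.000000, DF = 0.928260, PV = 2.784781
  t = 3.0000: CF_t = 3.000000, DF = 0.914542, PV = 2.743627
  t = 3.5000: CF_t = 3.000000, DF = 0.901027, PV = 2.703080
  t = 4.0000: CF_t = 3.000000, DF = 0.887711, PV = 2.663133
  t = 4.5000: CF_t = 3.000000, DF = 0.874592, PV = 2.623777
  t = 5.0000: CF_t = 103.000000, DF = 0.861667, PV = 88.751725
Price P = sum_t PV_t = 113.833277
Convexity numerator sum_t t*(t + 1/m) * CF_t / (1+y/m)^(m*t + 2):
  t = 0.5000: term = 1.434475
  t = 1.0000: term = 4.239829
  t = 1.5000: term = 8.354343
  t = 2.0000: term = 13.718133
  t = 2.5000: term = 20.273103
  t = 3.0000: term = 27.962900
  t = 3.5000: term = 36.732874
  t = 4.0000: term = 46.530031
  t = 4.5000: term = 57.302993
  t = 5.0000: term = 2369.067373
Convexity = (1/P) * sum = 2585.616054 / 113.833277 = 22.714062


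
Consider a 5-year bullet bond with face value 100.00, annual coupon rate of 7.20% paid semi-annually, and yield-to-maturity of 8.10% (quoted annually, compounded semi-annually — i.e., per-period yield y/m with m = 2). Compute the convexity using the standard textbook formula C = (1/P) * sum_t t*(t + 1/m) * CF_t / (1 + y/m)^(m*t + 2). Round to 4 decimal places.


Answer: Convexity = 20.5234

Derivation:
Coupon per period c = face * coupon_rate / m = 3.600000
Periods per year m = 2; per-period yield y/m = 0.040500
Number of cashflows N = 10
Cashflows (t years, CF_t, discount factor 1/(1+y/m)^(m*t), PV):
  t = 0.5000: CF_t = 3.600000, DF = 0.961076, PV = 3.459875
  t = 1.0000: CF_t = 3.600000, DF = 0.923668, PV = 3.325204
  t = 1.5000: CF_t = 3.600000, DF = 0.887715, PV = 3.195775
  t = 2.0000: CF_t = 3.600000, DF = 0.853162, PV = 3.071384
  t = 2.5000: CF_t = 3.600000, DF = 0.819954, PV = 2.951835
  t = 3.0000: CF_t = 3.600000, DF = 0.788039, PV = 2.836939
  t = 3.5000: CF_t = 3.600000, DF = 0.757365, PV = 2.726515
  t = 4.0000: CF_t = 3.600000, DF = 0.727886, PV = 2.620389
  t = 4.5000: CF_t = 3.600000, DF = 0.699554, PV = 2.518394
  t = 5.0000: CF_t = 103.600000, DF = 0.672325, PV = 69.652853
Price P = sum_t PV_t = 96.359165
Convexity numerator sum_t t*(t + 1/m) * CF_t / (1+y/m)^(m*t + 2):
  t = 0.5000: term = 1.597888
  t = 1.0000: term = 4.607076
  t = 1.5000: term = 8.855505
  t = 2.0000: term = 14.184695
  t = 2.5000: term = 20.448863
  t = 3.0000: term = 27.514088
  t = 3.5000: term = 35.257521
  t = 4.0000: term = 43.566649
  t = 4.5000: term = 52.338598
  t = 5.0000: term = 1769.242791
Convexity = (1/P) * sum = 1977.613675 / 96.359165 = 20.523358


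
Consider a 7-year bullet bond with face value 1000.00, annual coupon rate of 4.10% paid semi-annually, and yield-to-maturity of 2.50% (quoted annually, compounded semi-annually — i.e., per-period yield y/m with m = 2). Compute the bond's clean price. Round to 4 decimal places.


Answer: Price = 1102.1644

Derivation:
Coupon per period c = face * coupon_rate / m = 20.500000
Periods per year m = 2; per-period yield y/m = 0.012500
Number of cashflows N = 14
Cashflows (t years, CF_t, discount factor 1/(1+y/m)^(m*t), PV):
  t = 0.5000: CF_t = 20.500000, DF = 0.987654, PV = 20.246914
  t = 1.0000: CF_t = 20.500000, DF = 0.975461, PV = 19.996952
  t = 1.5000: CF_t = 20.500000, DF = 0.963418, PV = 19.750076
  t = 2.0000: CF_t = 20.500000, DF = 0.951524, PV = 19.506248
  t = 2.5000: CF_t = 20.500000, DF = 0.939777, PV = 19.265430
  t = 3.0000: CF_t = 20.500000, DF = 0.928175, PV = 19.027585
  t = 3.5000: CF_t = 20.500000, DF = 0.916716, PV = 18.792677
  t = 4.0000: CF_t = 20.500000, DF = 0.905398, PV = 18.560668
  t = 4.5000: CF_t = 20.500000, DF = 0.894221, PV = 18.331524
  t = 5.0000: CF_t = 20.500000, DF = 0.883181, PV = 18.105209
  t = 5.5000: CF_t = 20.500000, DF = 0.872277, PV = 17.881688
  t = 6.0000: CF_t = 20.500000, DF = 0.861509, PV = 17.660926
  t = 6.5000: CF_t = 20.500000, DF = 0.850873, PV = 17.442890
  t = 7.0000: CF_t = 1020.500000, DF = 0.840368, PV = 857.595637
Price P = sum_t PV_t = 1102.164422


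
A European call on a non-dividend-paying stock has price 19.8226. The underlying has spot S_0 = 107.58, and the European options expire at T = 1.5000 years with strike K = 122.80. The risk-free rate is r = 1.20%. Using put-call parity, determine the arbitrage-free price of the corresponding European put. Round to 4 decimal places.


Answer: Put price = 32.8520

Derivation:
Put-call parity: C - P = S_0 * exp(-qT) - K * exp(-rT).
S_0 * exp(-qT) = 107.5800 * 1.00000000 = 107.58000000
K * exp(-rT) = 122.8000 * 0.98216103 = 120.60937477
P = C - S*exp(-qT) + K*exp(-rT)
P = 19.8226 - 107.58000000 + 120.60937477 = 32.8520


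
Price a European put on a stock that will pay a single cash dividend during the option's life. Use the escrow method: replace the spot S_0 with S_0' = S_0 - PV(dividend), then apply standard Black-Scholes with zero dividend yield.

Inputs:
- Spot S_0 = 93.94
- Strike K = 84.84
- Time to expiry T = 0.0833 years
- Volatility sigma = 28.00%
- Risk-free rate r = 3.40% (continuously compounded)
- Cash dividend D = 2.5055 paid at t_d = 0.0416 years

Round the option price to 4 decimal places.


Answer: Price = 0.6362

Derivation:
PV(D) = D * exp(-r * t_d) = 2.5055 * 0.99858660 = 2.50195873
S_0' = S_0 - PV(D) = 93.9400 - 2.50195873 = 91.43804127
d1 = (ln(S_0'/K) + (r + sigma^2/2)*T) / (sigma*sqrt(T)) = 1.00221695
d2 = d1 - sigma*sqrt(T) = 0.92140408
exp(-rT) = 0.99717181
N(-d1) = 0.15811941; N(-d2) = 0.17841975
P = K * exp(-rT) * N(-d2) - S_0' * N(-d1) = 84.8400 * 0.99717181 * 0.17841975 - 91.43804127 * 0.15811941 = 0.6362


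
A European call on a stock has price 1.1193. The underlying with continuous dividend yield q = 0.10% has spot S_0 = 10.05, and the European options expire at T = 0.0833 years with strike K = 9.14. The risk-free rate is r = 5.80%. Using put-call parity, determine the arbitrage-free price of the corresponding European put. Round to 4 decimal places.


Answer: Put price = 0.1661

Derivation:
Put-call parity: C - P = S_0 * exp(-qT) - K * exp(-rT).
S_0 * exp(-qT) = 10.0500 * 0.99991670 = 10.04916287
K * exp(-rT) = 9.1400 * 0.99518025 = 9.09594751
P = C - S*exp(-qT) + K*exp(-rT)
P = 1.1193 - 10.04916287 + 9.09594751 = 0.1661


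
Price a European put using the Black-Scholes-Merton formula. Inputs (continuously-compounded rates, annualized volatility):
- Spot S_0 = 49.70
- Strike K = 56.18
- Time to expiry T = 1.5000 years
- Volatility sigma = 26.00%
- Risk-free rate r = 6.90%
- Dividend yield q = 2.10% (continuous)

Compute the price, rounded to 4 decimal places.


d1 = (ln(S/K) + (r - q + 0.5*sigma^2) * T) / (sigma * sqrt(T)) = 0.00045256
d2 = d1 - sigma * sqrt(T) = -0.31798110
exp(-rT) = 0.90167602; exp(-qT) = 0.96899096
P = K * exp(-rT) * N(-d2) - S_0 * exp(-qT) * N(-d1)
N(-d1) = 0.49981945; N(-d2) = 0.62475036
P = 56.1800 * 0.90167602 * 0.62475036 - 49.7000 * 0.96899096 * 0.49981945 = 7.5767

Answer: Price = 7.5767


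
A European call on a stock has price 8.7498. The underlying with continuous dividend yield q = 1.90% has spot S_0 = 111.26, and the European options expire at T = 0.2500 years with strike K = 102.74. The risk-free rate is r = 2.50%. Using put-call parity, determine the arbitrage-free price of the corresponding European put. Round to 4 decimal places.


Put-call parity: C - P = S_0 * exp(-qT) - K * exp(-rT).
S_0 * exp(-qT) = 111.2600 * 0.99526126 = 110.73276817
K * exp(-rT) = 102.7400 * 0.99376949 = 102.09987747
P = C - S*exp(-qT) + K*exp(-rT)
P = 8.7498 - 110.73276817 + 102.09987747 = 0.1169

Answer: Put price = 0.1169


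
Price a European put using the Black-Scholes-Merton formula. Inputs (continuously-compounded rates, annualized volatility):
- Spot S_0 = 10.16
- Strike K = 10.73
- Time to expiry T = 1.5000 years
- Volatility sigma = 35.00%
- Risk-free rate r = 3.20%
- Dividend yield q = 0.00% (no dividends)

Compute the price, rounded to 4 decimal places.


Answer: Price = 1.7637

Derivation:
d1 = (ln(S/K) + (r - q + 0.5*sigma^2) * T) / (sigma * sqrt(T)) = 0.19896829
d2 = d1 - sigma * sqrt(T) = -0.22969242
exp(-rT) = 0.95313379; exp(-qT) = 1.00000000
P = K * exp(-rT) * N(-d2) - S_0 * exp(-qT) * N(-d1)
N(-d1) = 0.42114378; N(-d2) = 0.59083461
P = 10.7300 * 0.95313379 * 0.59083461 - 10.1600 * 1.00000000 * 0.42114378 = 1.7637


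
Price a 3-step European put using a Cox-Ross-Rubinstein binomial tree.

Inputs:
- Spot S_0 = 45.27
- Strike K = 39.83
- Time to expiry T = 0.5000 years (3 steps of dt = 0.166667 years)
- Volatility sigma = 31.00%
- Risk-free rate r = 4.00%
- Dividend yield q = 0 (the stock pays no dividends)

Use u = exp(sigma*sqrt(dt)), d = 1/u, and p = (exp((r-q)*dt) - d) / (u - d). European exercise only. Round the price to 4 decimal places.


dt = T/N = 0.166667
u = exp(sigma*sqrt(dt)) = 1.134914; d = 1/u = 0.881124
p = (exp((r-q)*dt) - d) / (u - d) = 0.494759
Discount per step: exp(-r*dt) = 0.993356
Stock lattice S(k, i) with i counting down-moves:
  k=0: S(0,0) = 45.2700
  k=1: S(1,0) = 51.3776; S(1,1) = 39.8885
  k=2: S(2,0) = 58.3091; S(2,1) = 45.2700; S(2,2) = 35.1467
  k=3: S(3,0) = 66.1758; S(3,1) = 51.3776; S(3,2) = 39.8885; S(3,3) = 30.9686
Terminal payoffs V(N, i) = max(K - S_T, 0):
  V(3,0) = 0.000000; V(3,1) = 0.000000; V(3,2) = 0.000000; V(3,3) = 8.861404
Backward induction: V(k, i) = exp(-r*dt) * [p * V(k+1, i) + (1-p) * V(k+1, i+1)].
  V(2,0) = exp(-r*dt) * [p*0.000000 + (1-p)*0.000000] = 0.000000
  V(2,1) = exp(-r*dt) * [p*0.000000 + (1-p)*0.000000] = 0.000000
  V(2,2) = exp(-r*dt) * [p*0.000000 + (1-p)*8.861404] = 4.447396
  V(1,0) = exp(-r*dt) * [p*0.000000 + (1-p)*0.000000] = 0.000000
  V(1,1) = exp(-r*dt) * [p*0.000000 + (1-p)*4.447396] = 2.232076
  V(0,0) = exp(-r*dt) * [p*0.000000 + (1-p)*2.232076] = 1.120243

Answer: Price = V(0,0) = 1.1202


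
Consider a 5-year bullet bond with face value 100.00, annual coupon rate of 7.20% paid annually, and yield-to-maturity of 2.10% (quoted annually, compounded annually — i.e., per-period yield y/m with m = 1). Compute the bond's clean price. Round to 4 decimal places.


Coupon per period c = face * coupon_rate / m = 7.200000
Periods per year m = 1; per-period yield y/m = 0.021000
Number of cashflows N = 5
Cashflows (t years, CF_t, discount factor 1/(1+y/m)^(m*t), PV):
  t = 1.0000: CF_t = 7.200000, DF = 0.979432, PV = 7.051910
  t = 2.0000: CF_t = 7.200000, DF = 0.959287, PV = 6.906866
  t = 3.0000: CF_t = 7.200000, DF = 0.939556, PV = 6.764805
  t = 4.0000: CF_t = 7.200000, DF = 0.920231, PV = 6.625666
  t = 5.0000: CF_t = 107.200000, DF = 0.901304, PV = 96.619787
Price P = sum_t PV_t = 123.969033

Answer: Price = 123.9690


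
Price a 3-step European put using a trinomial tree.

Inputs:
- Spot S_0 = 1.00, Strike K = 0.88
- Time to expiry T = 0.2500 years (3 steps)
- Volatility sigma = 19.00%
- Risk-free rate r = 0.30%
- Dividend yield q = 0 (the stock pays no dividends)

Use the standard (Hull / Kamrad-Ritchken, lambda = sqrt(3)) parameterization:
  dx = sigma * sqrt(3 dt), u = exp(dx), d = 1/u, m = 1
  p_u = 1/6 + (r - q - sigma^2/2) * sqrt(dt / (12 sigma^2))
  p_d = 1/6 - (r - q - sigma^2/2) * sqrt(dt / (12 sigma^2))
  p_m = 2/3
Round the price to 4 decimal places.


dt = T/N = 0.083333; dx = sigma*sqrt(3*dt) = 0.095000
u = exp(dx) = 1.099659; d = 1/u = 0.909373
p_u = 0.160066, p_m = 0.666667, p_d = 0.173268
Discount per step: exp(-r*dt) = 0.999750
Stock lattice S(k, j) with j the centered position index:
  k=0: S(0,+0) = 1.0000
  k=1: S(1,-1) = 0.9094; S(1,+0) = 1.0000; S(1,+1) = 1.0997
  k=2: S(2,-2) = 0.8270; S(2,-1) = 0.9094; S(2,+0) = 1.0000; S(2,+1) = 1.0997; S(2,+2) = 1.2092
  k=3: S(3,-3) = 0.7520; S(3,-2) = 0.8270; S(3,-1) = 0.9094; S(3,+0) = 1.0000; S(3,+1) = 1.0997; S(3,+2) = 1.2092; S(3,+3) = 1.3298
Terminal payoffs V(N, j) = max(K - S_T, 0):
  V(3,-3) = 0.127986; V(3,-2) = 0.053041; V(3,-1) = 0.000000; V(3,+0) = 0.000000; V(3,+1) = 0.000000; V(3,+2) = 0.000000; V(3,+3) = 0.000000
Backward induction: V(k, j) = exp(-r*dt) * [p_u * V(k+1, j+1) + p_m * V(k+1, j) + p_d * V(k+1, j-1)]
  V(2,-2) = exp(-r*dt) * [p_u*0.000000 + p_m*0.053041 + p_d*0.127986] = 0.057522
  V(2,-1) = exp(-r*dt) * [p_u*0.000000 + p_m*0.000000 + p_d*0.053041] = 0.009188
  V(2,+0) = exp(-r*dt) * [p_u*0.000000 + p_m*0.000000 + p_d*0.000000] = 0.000000
  V(2,+1) = exp(-r*dt) * [p_u*0.000000 + p_m*0.000000 + p_d*0.000000] = 0.000000
  V(2,+2) = exp(-r*dt) * [p_u*0.000000 + p_m*0.000000 + p_d*0.000000] = 0.000000
  V(1,-1) = exp(-r*dt) * [p_u*0.000000 + p_m*0.009188 + p_d*0.057522] = 0.016088
  V(1,+0) = exp(-r*dt) * [p_u*0.000000 + p_m*0.000000 + p_d*0.009188] = 0.001592
  V(1,+1) = exp(-r*dt) * [p_u*0.000000 + p_m*0.000000 + p_d*0.000000] = 0.000000
  V(0,+0) = exp(-r*dt) * [p_u*0.000000 + p_m*0.001592 + p_d*0.016088] = 0.003848

Answer: Price = V(0,0) = 0.0038


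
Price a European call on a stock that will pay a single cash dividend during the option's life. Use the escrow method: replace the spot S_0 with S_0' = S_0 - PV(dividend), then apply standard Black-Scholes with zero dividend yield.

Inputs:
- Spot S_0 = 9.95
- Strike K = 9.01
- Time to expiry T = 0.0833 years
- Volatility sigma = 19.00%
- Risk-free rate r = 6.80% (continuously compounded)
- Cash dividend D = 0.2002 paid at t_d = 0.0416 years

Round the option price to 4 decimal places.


Answer: Price = 0.8049

Derivation:
PV(D) = D * exp(-r * t_d) = 0.2002 * 0.99717520 = 0.19963447
S_0' = S_0 - PV(D) = 9.9500 - 0.19963447 = 9.75036553
d1 = (ln(S_0'/K) + (r + sigma^2/2)*T) / (sigma*sqrt(T)) = 1.57078594
d2 = d1 - sigma*sqrt(T) = 1.51594864
exp(-rT) = 0.99435161
N(d1) = 0.94188381; N(d2) = 0.93523383
C = S_0' * N(d1) - K * exp(-rT) * N(d2) = 9.75036553 * 0.94188381 - 9.0100 * 0.99435161 * 0.93523383 = 0.8049


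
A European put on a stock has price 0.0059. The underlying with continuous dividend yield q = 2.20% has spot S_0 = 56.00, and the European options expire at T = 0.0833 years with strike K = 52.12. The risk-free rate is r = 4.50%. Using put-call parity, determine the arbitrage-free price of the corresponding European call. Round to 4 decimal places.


Answer: Call price = 3.9784

Derivation:
Put-call parity: C - P = S_0 * exp(-qT) - K * exp(-rT).
S_0 * exp(-qT) = 56.0000 * 0.99816908 = 55.89746838
K * exp(-rT) = 52.1200 * 0.99625852 = 51.92499390
C = P + S*exp(-qT) - K*exp(-rT)
C = 0.0059 + 55.89746838 - 51.92499390 = 3.9784


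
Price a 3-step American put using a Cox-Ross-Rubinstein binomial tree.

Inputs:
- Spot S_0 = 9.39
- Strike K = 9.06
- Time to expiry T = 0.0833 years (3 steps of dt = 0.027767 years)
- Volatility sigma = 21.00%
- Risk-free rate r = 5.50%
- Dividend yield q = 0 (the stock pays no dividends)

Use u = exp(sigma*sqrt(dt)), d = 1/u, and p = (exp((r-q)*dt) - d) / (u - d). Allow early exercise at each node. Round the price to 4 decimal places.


dt = T/N = 0.027767
u = exp(sigma*sqrt(dt)) = 1.035612; d = 1/u = 0.965612
p = (exp((r-q)*dt) - d) / (u - d) = 0.513086
Discount per step: exp(-r*dt) = 0.998474
Stock lattice S(k, i) with i counting down-moves:
  k=0: S(0,0) = 9.3900
  k=1: S(1,0) = 9.7244; S(1,1) = 9.0671
  k=2: S(2,0) = 10.0707; S(2,1) = 9.3900; S(2,2) = 8.7553
  k=3: S(3,0) = 10.4294; S(3,1) = 9.7244; S(3,2) = 9.0671; S(3,3) = 8.4542
Terminal payoffs V(N, i) = max(K - S_T, 0):
  V(3,0) = 0.000000; V(3,1) = 0.000000; V(3,2) = 0.000000; V(3,3) = 0.605775
Backward induction: V(k, i) = exp(-r*dt) * [p * V(k+1, i) + (1-p) * V(k+1, i+1)]; then take max(V_cont, immediate exercise) for American.
  V(2,0) = exp(-r*dt) * [p*0.000000 + (1-p)*0.000000] = 0.000000; exercise = 0.000000; V(2,0) = max -> 0.000000
  V(2,1) = exp(-r*dt) * [p*0.000000 + (1-p)*0.000000] = 0.000000; exercise = 0.000000; V(2,1) = max -> 0.000000
  V(2,2) = exp(-r*dt) * [p*0.000000 + (1-p)*0.605775] = 0.294510; exercise = 0.304699; V(2,2) = max -> 0.304699
  V(1,0) = exp(-r*dt) * [p*0.000000 + (1-p)*0.000000] = 0.000000; exercise = 0.000000; V(1,0) = max -> 0.000000
  V(1,1) = exp(-r*dt) * [p*0.000000 + (1-p)*0.304699] = 0.148136; exercise = 0.000000; V(1,1) = max -> 0.148136
  V(0,0) = exp(-r*dt) * [p*0.000000 + (1-p)*0.148136] = 0.072019; exercise = 0.000000; V(0,0) = max -> 0.072019

Answer: Price = V(0,0) = 0.0720


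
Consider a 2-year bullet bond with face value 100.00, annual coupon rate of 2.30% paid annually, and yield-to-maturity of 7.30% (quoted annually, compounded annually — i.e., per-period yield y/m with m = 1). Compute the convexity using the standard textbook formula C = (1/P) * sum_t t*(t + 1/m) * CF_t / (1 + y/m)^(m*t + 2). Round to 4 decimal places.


Answer: Convexity = 5.1295

Derivation:
Coupon per period c = face * coupon_rate / m = 2.300000
Periods per year m = 1; per-period yield y/m = 0.073000
Number of cashflows N = 2
Cashflows (t years, CF_t, discount factor 1/(1+y/m)^(m*t), PV):
  t = 1.0000: CF_t = 2.300000, DF = 0.931966, PV = 2.143523
  t = 2.0000: CF_t = 102.300000, DF = 0.868561, PV = 88.853838
Price P = sum_t PV_t = 90.997360
Convexity numerator sum_t t*(t + 1/m) * CF_t / (1+y/m)^(m*t + 2):
  t = 1.0000: term = 3.723563
  t = 2.0000: term = 463.050115
Convexity = (1/P) * sum = 466.773677 / 90.997360 = 5.129530


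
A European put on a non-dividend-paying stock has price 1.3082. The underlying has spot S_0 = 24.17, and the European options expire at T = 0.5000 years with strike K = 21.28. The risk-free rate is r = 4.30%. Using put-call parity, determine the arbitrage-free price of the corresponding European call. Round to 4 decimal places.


Put-call parity: C - P = S_0 * exp(-qT) - K * exp(-rT).
S_0 * exp(-qT) = 24.1700 * 1.00000000 = 24.17000000
K * exp(-rT) = 21.2800 * 0.97872948 = 20.82736328
C = P + S*exp(-qT) - K*exp(-rT)
C = 1.3082 + 24.17000000 - 20.82736328 = 4.6508

Answer: Call price = 4.6508


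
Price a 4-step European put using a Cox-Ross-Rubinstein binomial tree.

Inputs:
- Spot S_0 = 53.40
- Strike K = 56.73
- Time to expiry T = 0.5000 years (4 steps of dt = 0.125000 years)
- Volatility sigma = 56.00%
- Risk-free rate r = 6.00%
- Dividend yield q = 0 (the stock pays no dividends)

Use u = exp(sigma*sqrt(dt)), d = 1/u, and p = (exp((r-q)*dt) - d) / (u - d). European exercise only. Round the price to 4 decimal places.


Answer: Price = V(0,0) = 9.3592

Derivation:
dt = T/N = 0.125000
u = exp(sigma*sqrt(dt)) = 1.218950; d = 1/u = 0.820378
p = (exp((r-q)*dt) - d) / (u - d) = 0.469552
Discount per step: exp(-r*dt) = 0.992528
Stock lattice S(k, i) with i counting down-moves:
  k=0: S(0,0) = 53.4000
  k=1: S(1,0) = 65.0919; S(1,1) = 43.8082
  k=2: S(2,0) = 79.3438; S(2,1) = 53.4000; S(2,2) = 35.9393
  k=3: S(3,0) = 96.7162; S(3,1) = 65.0919; S(3,2) = 43.8082; S(3,3) = 29.4838
  k=4: S(4,0) = 117.8922; S(4,1) = 79.3438; S(4,2) = 53.4000; S(4,3) = 35.9393; S(4,4) = 24.1879
Terminal payoffs V(N, i) = max(K - S_T, 0):
  V(4,0) = 0.000000; V(4,1) = 0.000000; V(4,2) = 3.330000; V(4,3) = 20.790716; V(4,4) = 32.542133
Backward induction: V(k, i) = exp(-r*dt) * [p * V(k+1, i) + (1-p) * V(k+1, i+1)].
  V(3,0) = exp(-r*dt) * [p*0.000000 + (1-p)*0.000000] = 0.000000
  V(3,1) = exp(-r*dt) * [p*0.000000 + (1-p)*3.330000] = 1.753195
  V(3,2) = exp(-r*dt) * [p*3.330000 + (1-p)*20.790716] = 12.497924
  V(3,3) = exp(-r*dt) * [p*20.790716 + (1-p)*32.542133] = 26.822314
  V(2,0) = exp(-r*dt) * [p*0.000000 + (1-p)*1.753195] = 0.923031
  V(2,1) = exp(-r*dt) * [p*1.753195 + (1-p)*12.497924] = 7.397034
  V(2,2) = exp(-r*dt) * [p*12.497924 + (1-p)*26.822314] = 19.946117
  V(1,0) = exp(-r*dt) * [p*0.923031 + (1-p)*7.397034] = 4.324600
  V(1,1) = exp(-r*dt) * [p*7.397034 + (1-p)*19.946117] = 13.948668
  V(0,0) = exp(-r*dt) * [p*4.324600 + (1-p)*13.948668] = 9.359214


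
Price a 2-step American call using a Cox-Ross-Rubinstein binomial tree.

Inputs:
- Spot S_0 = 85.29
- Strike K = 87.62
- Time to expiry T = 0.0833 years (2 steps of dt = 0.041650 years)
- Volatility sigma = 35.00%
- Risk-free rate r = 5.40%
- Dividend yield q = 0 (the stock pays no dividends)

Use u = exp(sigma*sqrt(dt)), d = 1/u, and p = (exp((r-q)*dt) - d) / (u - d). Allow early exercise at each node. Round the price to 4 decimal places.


Answer: Price = V(0,0) = 2.6574

Derivation:
dt = T/N = 0.041650
u = exp(sigma*sqrt(dt)) = 1.074042; d = 1/u = 0.931062
p = (exp((r-q)*dt) - d) / (u - d) = 0.497898
Discount per step: exp(-r*dt) = 0.997753
Stock lattice S(k, i) with i counting down-moves:
  k=0: S(0,0) = 85.2900
  k=1: S(1,0) = 91.6050; S(1,1) = 79.4103
  k=2: S(2,0) = 98.3877; S(2,1) = 85.2900; S(2,2) = 73.9359
Terminal payoffs V(N, i) = max(S_T - K, 0):
  V(2,0) = 10.767674; V(2,1) = 0.000000; V(2,2) = 0.000000
Backward induction: V(k, i) = exp(-r*dt) * [p * V(k+1, i) + (1-p) * V(k+1, i+1)]; then take max(V_cont, immediate exercise) for American.
  V(1,0) = exp(-r*dt) * [p*10.767674 + (1-p)*0.000000] = 5.349161; exercise = 3.985048; V(1,0) = max -> 5.349161
  V(1,1) = exp(-r*dt) * [p*0.000000 + (1-p)*0.000000] = 0.000000; exercise = 0.000000; V(1,1) = max -> 0.000000
  V(0,0) = exp(-r*dt) * [p*5.349161 + (1-p)*0.000000] = 2.657354; exercise = 0.000000; V(0,0) = max -> 2.657354
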